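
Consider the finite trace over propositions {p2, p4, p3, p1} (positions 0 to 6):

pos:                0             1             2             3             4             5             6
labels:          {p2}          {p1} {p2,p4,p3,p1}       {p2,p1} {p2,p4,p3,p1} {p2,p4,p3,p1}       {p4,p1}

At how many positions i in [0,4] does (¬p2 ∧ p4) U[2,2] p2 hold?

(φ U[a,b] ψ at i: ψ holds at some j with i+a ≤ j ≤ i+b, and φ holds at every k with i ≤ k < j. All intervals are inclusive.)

0

Evaluate at each i in [0,4]:
  i=0: ✗ (lhs fails at k=0 before rhs at j=2)
  i=1: ✗ (lhs fails at k=1 before rhs at j=3)
  i=2: ✗ (lhs fails at k=2 before rhs at j=4)
  i=3: ✗ (lhs fails at k=3 before rhs at j=5)
  i=4: ✗ (no rhs in [6,6])
Positions where it holds: {} → 0.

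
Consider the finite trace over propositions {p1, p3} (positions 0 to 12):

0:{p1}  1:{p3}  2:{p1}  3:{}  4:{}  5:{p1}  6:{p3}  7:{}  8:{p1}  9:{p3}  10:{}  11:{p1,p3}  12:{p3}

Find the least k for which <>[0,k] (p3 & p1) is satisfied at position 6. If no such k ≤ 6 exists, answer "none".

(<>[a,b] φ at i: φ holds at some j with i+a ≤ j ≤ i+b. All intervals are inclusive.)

5

Scan j = 6,7,… for (p3 & p1):
  j=6: fails
  j=7: fails
  j=8: fails
  j=9: fails
  j=10: fails
  j=11: holds
First hit at j=11, so smallest k = 11-6 = 5.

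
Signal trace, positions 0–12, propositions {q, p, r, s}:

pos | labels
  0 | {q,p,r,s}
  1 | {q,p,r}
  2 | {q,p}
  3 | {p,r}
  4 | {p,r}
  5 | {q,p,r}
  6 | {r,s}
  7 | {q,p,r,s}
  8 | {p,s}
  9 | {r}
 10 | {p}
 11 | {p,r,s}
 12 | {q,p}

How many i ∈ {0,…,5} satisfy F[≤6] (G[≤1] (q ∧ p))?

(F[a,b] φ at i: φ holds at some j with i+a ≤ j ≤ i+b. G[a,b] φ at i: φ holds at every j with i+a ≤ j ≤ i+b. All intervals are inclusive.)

2

Evaluate at each i in [0,5]:
  i=0: ✓ (witness j=0)
  i=1: ✓ (witness j=1)
  i=2: ✗ (none in [2,8])
  i=3: ✗ (none in [3,9])
  i=4: ✗ (none in [4,10])
  i=5: ✗ (none in [5,11])
Positions where it holds: {0, 1} → 2.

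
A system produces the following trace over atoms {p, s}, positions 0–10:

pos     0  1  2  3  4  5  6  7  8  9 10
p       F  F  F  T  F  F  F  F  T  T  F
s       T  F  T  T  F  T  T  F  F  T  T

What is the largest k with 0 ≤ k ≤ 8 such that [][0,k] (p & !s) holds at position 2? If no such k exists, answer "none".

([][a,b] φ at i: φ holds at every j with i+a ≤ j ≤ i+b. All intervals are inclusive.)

none

(p & !s) must hold from j=2 onward; find where it first fails.
  j=2: fails → no k works.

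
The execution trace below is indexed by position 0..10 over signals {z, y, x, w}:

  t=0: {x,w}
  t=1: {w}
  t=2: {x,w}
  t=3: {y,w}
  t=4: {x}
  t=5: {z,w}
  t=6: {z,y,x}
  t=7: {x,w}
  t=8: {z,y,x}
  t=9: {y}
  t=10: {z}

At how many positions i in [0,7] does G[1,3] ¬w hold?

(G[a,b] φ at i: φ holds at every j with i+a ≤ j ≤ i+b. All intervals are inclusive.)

Evaluate at each i in [0,7]:
  i=0: ✗ (fails at j=1)
  i=1: ✗ (fails at j=2)
  i=2: ✗ (fails at j=3)
  i=3: ✗ (fails at j=5)
  i=4: ✗ (fails at j=5)
  i=5: ✗ (fails at j=7)
  i=6: ✗ (fails at j=7)
  i=7: ✓ (all of [8,10])
Positions where it holds: {7} → 1.

1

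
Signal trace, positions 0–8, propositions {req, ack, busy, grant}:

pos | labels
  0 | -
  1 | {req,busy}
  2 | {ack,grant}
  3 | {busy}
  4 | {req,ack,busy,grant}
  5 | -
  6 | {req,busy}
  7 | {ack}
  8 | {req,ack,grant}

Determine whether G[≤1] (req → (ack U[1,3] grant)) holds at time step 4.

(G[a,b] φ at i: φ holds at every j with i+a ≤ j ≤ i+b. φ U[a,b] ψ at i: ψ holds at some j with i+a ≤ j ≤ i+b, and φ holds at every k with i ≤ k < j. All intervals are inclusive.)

False

Check (req → (ack U[1,3] grant)) at every j in [4,5]:
  j=4: antecedent true; consequent fails → ✗
  j=5: antecedent false → ✓
Fails at j=4 → formula fails.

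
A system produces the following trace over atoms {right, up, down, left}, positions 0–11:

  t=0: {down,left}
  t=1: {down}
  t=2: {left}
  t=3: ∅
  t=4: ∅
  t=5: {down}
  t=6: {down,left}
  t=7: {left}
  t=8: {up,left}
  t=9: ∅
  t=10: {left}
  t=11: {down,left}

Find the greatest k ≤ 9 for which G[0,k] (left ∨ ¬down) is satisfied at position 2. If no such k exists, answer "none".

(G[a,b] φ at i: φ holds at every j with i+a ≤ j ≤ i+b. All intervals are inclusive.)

(left ∨ ¬down) must hold from j=2 onward; find where it first fails.
  j=2: holds
  j=3: holds
  j=4: holds
  j=5: fails
Holds on [2,4], so largest k = 2.

2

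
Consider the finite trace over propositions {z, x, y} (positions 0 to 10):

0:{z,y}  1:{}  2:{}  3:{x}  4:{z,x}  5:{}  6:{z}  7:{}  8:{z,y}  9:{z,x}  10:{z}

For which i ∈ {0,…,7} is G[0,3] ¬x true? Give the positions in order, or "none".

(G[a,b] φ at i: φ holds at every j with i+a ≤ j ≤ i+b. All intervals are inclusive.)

5

Evaluate at each i in [0,7]:
  i=0: ✗ (fails at j=3)
  i=1: ✗ (fails at j=3)
  i=2: ✗ (fails at j=3)
  i=3: ✗ (fails at j=3)
  i=4: ✗ (fails at j=4)
  i=5: ✓ (all of [5,8])
  i=6: ✗ (fails at j=9)
  i=7: ✗ (fails at j=9)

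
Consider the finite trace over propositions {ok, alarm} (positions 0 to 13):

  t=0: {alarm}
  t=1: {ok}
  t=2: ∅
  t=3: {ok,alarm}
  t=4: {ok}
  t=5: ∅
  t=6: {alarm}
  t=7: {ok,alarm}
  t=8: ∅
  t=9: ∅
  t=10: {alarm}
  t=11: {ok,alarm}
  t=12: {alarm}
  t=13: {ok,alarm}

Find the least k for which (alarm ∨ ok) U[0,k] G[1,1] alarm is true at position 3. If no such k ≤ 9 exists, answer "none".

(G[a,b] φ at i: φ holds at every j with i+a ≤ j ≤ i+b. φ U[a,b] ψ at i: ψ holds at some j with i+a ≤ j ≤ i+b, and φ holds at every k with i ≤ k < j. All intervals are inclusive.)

2

Need earliest j ≥ 3 with G[1,1] alarm, and (alarm ∨ ok) at every k in [3,j-1].
  j=3: rhs fails.
  j=4: rhs fails.
  j=5: rhs holds; lhs holds on [3,4]. k = 2.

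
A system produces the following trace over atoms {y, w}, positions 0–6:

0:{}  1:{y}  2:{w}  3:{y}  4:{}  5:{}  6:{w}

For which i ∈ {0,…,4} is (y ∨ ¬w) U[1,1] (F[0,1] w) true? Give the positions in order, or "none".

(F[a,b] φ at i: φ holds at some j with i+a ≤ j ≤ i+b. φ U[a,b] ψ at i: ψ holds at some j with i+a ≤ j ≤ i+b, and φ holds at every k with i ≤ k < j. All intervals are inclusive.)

Evaluate at each i in [0,4]:
  i=0: ✓ (rhs at j=1; lhs holds on [0,0])
  i=1: ✓ (rhs at j=2; lhs holds on [1,1])
  i=2: ✗ (no rhs in [3,3])
  i=3: ✗ (no rhs in [4,4])
  i=4: ✓ (rhs at j=5; lhs holds on [4,4])

0, 1, 4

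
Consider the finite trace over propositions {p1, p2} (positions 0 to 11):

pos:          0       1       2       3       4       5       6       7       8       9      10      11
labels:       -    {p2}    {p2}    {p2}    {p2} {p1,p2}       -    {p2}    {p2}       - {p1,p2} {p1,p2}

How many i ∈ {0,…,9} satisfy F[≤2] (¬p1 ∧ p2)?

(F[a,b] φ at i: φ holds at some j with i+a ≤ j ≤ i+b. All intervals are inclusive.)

9

Evaluate at each i in [0,9]:
  i=0: ✓ (witness j=1)
  i=1: ✓ (witness j=1)
  i=2: ✓ (witness j=2)
  i=3: ✓ (witness j=3)
  i=4: ✓ (witness j=4)
  i=5: ✓ (witness j=7)
  i=6: ✓ (witness j=7)
  i=7: ✓ (witness j=7)
  i=8: ✓ (witness j=8)
  i=9: ✗ (none in [9,11])
Positions where it holds: {0, 1, 2, 3, 4, 5, 6, 7, 8} → 9.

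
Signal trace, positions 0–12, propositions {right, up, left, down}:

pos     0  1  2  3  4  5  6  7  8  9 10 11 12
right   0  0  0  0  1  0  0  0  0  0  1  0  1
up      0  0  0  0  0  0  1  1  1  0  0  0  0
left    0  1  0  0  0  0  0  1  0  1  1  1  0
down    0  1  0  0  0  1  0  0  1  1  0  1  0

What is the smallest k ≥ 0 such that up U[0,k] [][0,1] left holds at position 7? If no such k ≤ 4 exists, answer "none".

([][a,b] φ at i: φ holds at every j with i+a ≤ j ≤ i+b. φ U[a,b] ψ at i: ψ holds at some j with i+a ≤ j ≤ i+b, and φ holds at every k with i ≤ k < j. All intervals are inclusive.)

2

Need earliest j ≥ 7 with [][0,1] left, and up at every k in [7,j-1].
  j=7: rhs fails.
  j=8: rhs fails.
  j=9: rhs holds; lhs holds on [7,8]. k = 2.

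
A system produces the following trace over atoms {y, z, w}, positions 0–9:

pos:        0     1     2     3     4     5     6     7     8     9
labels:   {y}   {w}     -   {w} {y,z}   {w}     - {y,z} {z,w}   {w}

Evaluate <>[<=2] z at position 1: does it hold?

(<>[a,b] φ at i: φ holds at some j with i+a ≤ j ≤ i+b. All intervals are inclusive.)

Check z at each j in [1,3]:
  j=1: false
  j=2: false
  j=3: false
No position in the window satisfies it → formula fails.

Does not hold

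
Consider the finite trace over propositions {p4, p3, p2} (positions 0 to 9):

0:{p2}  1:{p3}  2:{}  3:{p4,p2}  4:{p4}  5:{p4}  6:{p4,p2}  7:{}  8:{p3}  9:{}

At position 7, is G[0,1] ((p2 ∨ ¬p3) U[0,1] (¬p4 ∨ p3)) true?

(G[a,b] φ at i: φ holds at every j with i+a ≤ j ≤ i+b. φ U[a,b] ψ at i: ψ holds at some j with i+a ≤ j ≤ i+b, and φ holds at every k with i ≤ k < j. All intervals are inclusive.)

Check ((p2 ∨ ¬p3) U[0,1] (¬p4 ∨ p3)) at every j in [7,8]:
  j=7: holds
  j=8: holds
All positions satisfy it → formula holds.

Yes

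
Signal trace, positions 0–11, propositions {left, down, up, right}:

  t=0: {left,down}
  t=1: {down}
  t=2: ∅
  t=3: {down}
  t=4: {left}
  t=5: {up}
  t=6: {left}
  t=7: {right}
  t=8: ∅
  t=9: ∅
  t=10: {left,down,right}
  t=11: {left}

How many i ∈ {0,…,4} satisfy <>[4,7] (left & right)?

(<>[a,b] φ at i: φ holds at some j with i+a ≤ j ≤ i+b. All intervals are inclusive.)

2

Evaluate at each i in [0,4]:
  i=0: ✗ (none in [4,7])
  i=1: ✗ (none in [5,8])
  i=2: ✗ (none in [6,9])
  i=3: ✓ (witness j=10)
  i=4: ✓ (witness j=10)
Positions where it holds: {3, 4} → 2.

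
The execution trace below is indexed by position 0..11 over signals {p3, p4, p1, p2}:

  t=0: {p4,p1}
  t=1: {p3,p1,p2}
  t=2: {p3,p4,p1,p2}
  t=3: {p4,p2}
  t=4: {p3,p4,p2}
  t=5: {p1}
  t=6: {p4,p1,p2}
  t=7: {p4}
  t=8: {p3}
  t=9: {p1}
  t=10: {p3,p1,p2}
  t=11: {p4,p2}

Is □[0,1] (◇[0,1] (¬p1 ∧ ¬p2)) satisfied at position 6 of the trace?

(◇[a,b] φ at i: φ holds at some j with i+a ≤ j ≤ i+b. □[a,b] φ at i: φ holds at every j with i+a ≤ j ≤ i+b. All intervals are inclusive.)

Check ◇[0,1] (¬p1 ∧ ¬p2) at every j in [6,7]:
  j=6: holds (witness at 7)
  j=7: holds (witness at 7)
All positions satisfy it → formula holds.

True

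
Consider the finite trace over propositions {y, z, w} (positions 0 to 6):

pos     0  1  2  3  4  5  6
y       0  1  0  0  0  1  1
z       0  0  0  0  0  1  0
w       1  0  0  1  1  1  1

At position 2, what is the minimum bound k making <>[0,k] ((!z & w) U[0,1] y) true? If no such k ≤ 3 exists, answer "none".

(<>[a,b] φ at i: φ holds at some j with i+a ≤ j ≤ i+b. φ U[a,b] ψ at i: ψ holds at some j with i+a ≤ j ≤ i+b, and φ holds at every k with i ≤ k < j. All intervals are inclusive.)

Scan j = 2,3,… for ((!z & w) U[0,1] y):
  j=2: fails
  j=3: fails
  j=4: holds
First hit at j=4, so smallest k = 4-2 = 2.

2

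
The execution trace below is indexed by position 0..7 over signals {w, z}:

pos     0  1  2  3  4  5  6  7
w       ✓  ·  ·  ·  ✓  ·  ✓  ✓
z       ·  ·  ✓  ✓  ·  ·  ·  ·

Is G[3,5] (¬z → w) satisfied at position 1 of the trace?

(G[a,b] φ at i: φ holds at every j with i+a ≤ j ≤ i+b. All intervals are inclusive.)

False

Check (¬z → w) at every j in [4,6]:
  j=4: antecedent true; consequent true → ✓
  j=5: antecedent true; consequent false → ✗
  j=6: antecedent true; consequent true → ✓
Fails at j=5 → formula fails.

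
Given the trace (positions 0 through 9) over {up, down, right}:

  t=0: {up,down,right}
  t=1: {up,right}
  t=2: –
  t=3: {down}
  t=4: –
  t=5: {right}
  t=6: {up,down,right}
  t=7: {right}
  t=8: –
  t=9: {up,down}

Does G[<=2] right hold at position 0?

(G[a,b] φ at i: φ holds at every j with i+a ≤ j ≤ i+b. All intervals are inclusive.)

False

Check right at every j in [0,2]:
  j=0: true
  j=1: true
  j=2: false
Fails at j=2 → formula fails.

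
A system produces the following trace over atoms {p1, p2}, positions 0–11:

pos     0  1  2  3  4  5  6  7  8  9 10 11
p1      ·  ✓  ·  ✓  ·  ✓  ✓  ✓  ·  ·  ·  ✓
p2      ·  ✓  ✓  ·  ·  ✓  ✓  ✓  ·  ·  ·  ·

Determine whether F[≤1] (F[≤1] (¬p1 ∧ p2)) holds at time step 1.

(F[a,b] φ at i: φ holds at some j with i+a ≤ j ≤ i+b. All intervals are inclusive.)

True

Check F[≤1] (¬p1 ∧ p2) at each j in [1,2]:
  j=1: holds (witness at 2)
  j=2: holds (witness at 2)
Found at j=1 → formula holds.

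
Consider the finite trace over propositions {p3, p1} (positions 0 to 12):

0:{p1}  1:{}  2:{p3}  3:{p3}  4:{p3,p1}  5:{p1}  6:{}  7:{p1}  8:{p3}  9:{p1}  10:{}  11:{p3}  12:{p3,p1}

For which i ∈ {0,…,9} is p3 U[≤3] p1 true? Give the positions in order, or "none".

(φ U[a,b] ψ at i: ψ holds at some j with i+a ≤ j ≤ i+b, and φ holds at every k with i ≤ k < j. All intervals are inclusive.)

0, 2, 3, 4, 5, 7, 8, 9

Evaluate at each i in [0,9]:
  i=0: ✓ (rhs at j=0)
  i=1: ✗ (lhs fails at k=1 before rhs at j=4)
  i=2: ✓ (rhs at j=4; lhs holds on [2,3])
  i=3: ✓ (rhs at j=4; lhs holds on [3,3])
  i=4: ✓ (rhs at j=4)
  i=5: ✓ (rhs at j=5)
  i=6: ✗ (lhs fails at k=6 before rhs at j=7)
  i=7: ✓ (rhs at j=7)
  i=8: ✓ (rhs at j=9; lhs holds on [8,8])
  i=9: ✓ (rhs at j=9)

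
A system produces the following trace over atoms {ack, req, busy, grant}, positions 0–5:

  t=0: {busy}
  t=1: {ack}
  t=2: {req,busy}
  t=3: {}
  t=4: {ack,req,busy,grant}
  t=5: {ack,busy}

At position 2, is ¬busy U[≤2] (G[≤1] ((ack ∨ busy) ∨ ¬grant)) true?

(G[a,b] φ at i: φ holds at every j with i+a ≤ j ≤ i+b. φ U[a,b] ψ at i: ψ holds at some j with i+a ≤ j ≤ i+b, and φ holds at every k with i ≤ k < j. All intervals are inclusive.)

Holds

Need some j in [2,4] with G[≤1] ((ack ∨ busy) ∨ ¬grant), and ¬busy at every k in [2,j-1].
  j=2: G[≤1] ((ack ∨ busy) ∨ ¬grant) holds; no prefix to check → satisfied.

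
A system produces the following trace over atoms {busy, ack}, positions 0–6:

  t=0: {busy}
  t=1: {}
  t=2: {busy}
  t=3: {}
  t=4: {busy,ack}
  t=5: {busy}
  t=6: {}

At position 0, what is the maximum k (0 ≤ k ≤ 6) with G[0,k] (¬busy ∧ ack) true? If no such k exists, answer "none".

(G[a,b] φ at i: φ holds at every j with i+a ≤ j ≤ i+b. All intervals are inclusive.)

(¬busy ∧ ack) must hold from j=0 onward; find where it first fails.
  j=0: fails → no k works.

none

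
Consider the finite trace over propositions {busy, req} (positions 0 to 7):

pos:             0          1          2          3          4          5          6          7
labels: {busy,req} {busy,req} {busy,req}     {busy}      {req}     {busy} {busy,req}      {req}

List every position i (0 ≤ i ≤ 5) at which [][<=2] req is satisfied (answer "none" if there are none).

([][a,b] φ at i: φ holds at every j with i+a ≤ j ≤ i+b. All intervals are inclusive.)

0

Evaluate at each i in [0,5]:
  i=0: ✓ (all of [0,2])
  i=1: ✗ (fails at j=3)
  i=2: ✗ (fails at j=3)
  i=3: ✗ (fails at j=3)
  i=4: ✗ (fails at j=5)
  i=5: ✗ (fails at j=5)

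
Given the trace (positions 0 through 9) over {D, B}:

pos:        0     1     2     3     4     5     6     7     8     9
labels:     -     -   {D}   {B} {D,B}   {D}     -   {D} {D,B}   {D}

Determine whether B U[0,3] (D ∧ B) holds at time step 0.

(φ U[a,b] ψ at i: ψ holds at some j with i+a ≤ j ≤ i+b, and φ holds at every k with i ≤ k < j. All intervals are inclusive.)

Does not hold

Need some j in [0,3] with (D ∧ B), and B at every k in [0,j-1].
  j=0: (D ∧ B) false.
  j=1: (D ∧ B) false.
  j=2: (D ∧ B) false.
  j=3: (D ∧ B) false.
No j in the window works → until fails.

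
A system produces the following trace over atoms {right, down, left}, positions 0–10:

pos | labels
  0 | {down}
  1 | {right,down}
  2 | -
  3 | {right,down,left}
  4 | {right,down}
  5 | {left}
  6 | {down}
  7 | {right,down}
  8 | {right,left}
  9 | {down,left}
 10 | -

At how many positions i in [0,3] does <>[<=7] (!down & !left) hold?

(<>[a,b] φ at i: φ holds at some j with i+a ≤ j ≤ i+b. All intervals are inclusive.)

Evaluate at each i in [0,3]:
  i=0: ✓ (witness j=2)
  i=1: ✓ (witness j=2)
  i=2: ✓ (witness j=2)
  i=3: ✓ (witness j=10)
Positions where it holds: {0, 1, 2, 3} → 4.

4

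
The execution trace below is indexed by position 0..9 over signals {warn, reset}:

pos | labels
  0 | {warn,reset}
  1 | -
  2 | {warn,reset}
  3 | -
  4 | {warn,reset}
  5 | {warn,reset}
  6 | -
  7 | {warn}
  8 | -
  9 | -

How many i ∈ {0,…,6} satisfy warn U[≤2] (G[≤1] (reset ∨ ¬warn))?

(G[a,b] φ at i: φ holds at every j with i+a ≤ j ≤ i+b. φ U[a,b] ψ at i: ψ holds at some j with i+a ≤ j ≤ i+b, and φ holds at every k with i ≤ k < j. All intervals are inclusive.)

6

Evaluate at each i in [0,6]:
  i=0: ✓ (rhs at j=0)
  i=1: ✓ (rhs at j=1)
  i=2: ✓ (rhs at j=2)
  i=3: ✓ (rhs at j=3)
  i=4: ✓ (rhs at j=4)
  i=5: ✓ (rhs at j=5)
  i=6: ✗ (lhs fails at k=6 before rhs at j=8)
Positions where it holds: {0, 1, 2, 3, 4, 5} → 6.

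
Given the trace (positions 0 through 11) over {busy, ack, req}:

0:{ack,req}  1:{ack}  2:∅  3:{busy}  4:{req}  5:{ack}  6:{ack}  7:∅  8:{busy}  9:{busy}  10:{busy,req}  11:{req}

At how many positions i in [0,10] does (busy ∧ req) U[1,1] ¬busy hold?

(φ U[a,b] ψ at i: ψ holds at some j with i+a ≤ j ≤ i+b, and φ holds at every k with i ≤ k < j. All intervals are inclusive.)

Evaluate at each i in [0,10]:
  i=0: ✗ (lhs fails at k=0 before rhs at j=1)
  i=1: ✗ (lhs fails at k=1 before rhs at j=2)
  i=2: ✗ (no rhs in [3,3])
  i=3: ✗ (lhs fails at k=3 before rhs at j=4)
  i=4: ✗ (lhs fails at k=4 before rhs at j=5)
  i=5: ✗ (lhs fails at k=5 before rhs at j=6)
  i=6: ✗ (lhs fails at k=6 before rhs at j=7)
  i=7: ✗ (no rhs in [8,8])
  i=8: ✗ (no rhs in [9,9])
  i=9: ✗ (no rhs in [10,10])
  i=10: ✓ (rhs at j=11; lhs holds on [10,10])
Positions where it holds: {10} → 1.

1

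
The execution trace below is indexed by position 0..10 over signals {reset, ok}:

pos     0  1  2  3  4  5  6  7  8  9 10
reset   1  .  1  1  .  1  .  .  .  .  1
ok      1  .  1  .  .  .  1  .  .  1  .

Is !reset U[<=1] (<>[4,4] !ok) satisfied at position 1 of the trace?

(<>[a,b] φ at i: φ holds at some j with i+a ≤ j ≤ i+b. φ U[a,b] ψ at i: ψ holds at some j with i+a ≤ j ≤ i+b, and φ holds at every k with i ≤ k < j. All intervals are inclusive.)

Yes

Need some j in [1,2] with <>[4,4] !ok, and !reset at every k in [1,j-1].
  j=1: <>[4,4] !ok holds; no prefix to check → satisfied.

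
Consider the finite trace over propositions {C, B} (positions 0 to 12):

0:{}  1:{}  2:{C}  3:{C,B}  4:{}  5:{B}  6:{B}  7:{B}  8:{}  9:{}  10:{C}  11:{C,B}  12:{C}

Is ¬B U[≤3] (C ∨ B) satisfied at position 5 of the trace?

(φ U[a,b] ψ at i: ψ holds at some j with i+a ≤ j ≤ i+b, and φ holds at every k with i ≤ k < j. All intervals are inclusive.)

Need some j in [5,8] with (C ∨ B), and ¬B at every k in [5,j-1].
  j=5: (C ∨ B) holds; no prefix to check → satisfied.

Holds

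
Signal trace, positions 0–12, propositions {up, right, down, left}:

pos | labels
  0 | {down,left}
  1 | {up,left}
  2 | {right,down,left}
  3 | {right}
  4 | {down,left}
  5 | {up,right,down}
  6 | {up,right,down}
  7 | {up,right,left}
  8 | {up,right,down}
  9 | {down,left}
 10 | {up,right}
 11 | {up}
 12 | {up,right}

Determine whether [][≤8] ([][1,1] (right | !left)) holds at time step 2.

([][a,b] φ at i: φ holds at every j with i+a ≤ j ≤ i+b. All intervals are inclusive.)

Check [][1,1] (right | !left) at every j in [2,10]:
  j=2: holds on [3,3]
  j=3: fails at 4
  j=4: holds on [5,5]
  j=5: holds on [6,6]
  j=6: holds on [7,7]
  j=7: holds on [8,8]
  j=8: fails at 9
  j=9: holds on [10,10]
  j=10: holds on [11,11]
Fails at j=3 → formula fails.

No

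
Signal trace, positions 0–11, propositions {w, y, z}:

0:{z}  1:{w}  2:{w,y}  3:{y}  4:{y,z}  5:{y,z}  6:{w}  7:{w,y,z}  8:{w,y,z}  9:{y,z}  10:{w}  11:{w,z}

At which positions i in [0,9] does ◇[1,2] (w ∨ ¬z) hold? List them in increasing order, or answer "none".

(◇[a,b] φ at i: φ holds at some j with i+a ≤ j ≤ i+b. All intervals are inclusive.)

Evaluate at each i in [0,9]:
  i=0: ✓ (witness j=1)
  i=1: ✓ (witness j=2)
  i=2: ✓ (witness j=3)
  i=3: ✗ (none in [4,5])
  i=4: ✓ (witness j=6)
  i=5: ✓ (witness j=6)
  i=6: ✓ (witness j=7)
  i=7: ✓ (witness j=8)
  i=8: ✓ (witness j=10)
  i=9: ✓ (witness j=10)

0, 1, 2, 4, 5, 6, 7, 8, 9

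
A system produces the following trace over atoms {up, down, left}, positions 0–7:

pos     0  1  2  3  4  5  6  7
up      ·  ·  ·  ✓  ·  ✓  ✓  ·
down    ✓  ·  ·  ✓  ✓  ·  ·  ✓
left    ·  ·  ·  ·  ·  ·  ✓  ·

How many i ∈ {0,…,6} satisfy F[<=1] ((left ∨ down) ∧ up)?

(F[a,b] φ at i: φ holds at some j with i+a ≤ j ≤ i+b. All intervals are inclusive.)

Evaluate at each i in [0,6]:
  i=0: ✗ (none in [0,1])
  i=1: ✗ (none in [1,2])
  i=2: ✓ (witness j=3)
  i=3: ✓ (witness j=3)
  i=4: ✗ (none in [4,5])
  i=5: ✓ (witness j=6)
  i=6: ✓ (witness j=6)
Positions where it holds: {2, 3, 5, 6} → 4.

4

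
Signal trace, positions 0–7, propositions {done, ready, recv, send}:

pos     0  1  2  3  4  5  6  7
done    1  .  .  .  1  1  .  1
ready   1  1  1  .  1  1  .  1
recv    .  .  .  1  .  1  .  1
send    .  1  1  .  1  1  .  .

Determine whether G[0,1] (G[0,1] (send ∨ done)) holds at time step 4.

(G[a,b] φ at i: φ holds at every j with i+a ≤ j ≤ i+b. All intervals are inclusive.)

Check G[0,1] (send ∨ done) at every j in [4,5]:
  j=4: holds on [4,5]
  j=5: fails at 6
Fails at j=5 → formula fails.

Does not hold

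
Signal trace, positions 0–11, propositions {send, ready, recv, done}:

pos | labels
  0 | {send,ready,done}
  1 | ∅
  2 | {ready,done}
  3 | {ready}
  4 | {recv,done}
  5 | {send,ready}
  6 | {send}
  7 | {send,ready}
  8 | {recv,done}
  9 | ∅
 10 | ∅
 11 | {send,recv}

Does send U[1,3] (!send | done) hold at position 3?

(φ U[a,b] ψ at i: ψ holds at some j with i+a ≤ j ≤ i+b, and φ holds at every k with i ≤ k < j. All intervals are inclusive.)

No

Need some j in [4,6] with (!send | done), and send at every k in [3,j-1].
  j=4: (!send | done) holds, but send fails at k=3 → not this j.
  j=5: (!send | done) false.
  j=6: (!send | done) false.
No j in the window works → until fails.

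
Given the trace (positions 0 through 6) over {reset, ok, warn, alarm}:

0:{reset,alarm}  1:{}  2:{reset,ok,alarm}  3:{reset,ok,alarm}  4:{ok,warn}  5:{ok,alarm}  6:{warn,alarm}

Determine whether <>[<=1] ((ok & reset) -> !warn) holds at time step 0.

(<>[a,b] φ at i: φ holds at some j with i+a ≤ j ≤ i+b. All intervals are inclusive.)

Check ((ok & reset) -> !warn) at each j in [0,1]:
  j=0: true
  j=1: true
Found at j=0 → formula holds.

Holds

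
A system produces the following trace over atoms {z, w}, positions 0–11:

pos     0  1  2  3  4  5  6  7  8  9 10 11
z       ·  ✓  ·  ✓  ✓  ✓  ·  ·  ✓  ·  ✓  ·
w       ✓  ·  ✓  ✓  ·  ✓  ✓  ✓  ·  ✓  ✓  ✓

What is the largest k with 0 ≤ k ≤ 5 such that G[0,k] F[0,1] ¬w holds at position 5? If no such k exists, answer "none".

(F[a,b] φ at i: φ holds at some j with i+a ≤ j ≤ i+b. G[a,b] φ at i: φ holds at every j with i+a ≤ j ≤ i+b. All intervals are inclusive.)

F[0,1] ¬w must hold from j=5 onward; find where it first fails.
  j=5: fails → no k works.

none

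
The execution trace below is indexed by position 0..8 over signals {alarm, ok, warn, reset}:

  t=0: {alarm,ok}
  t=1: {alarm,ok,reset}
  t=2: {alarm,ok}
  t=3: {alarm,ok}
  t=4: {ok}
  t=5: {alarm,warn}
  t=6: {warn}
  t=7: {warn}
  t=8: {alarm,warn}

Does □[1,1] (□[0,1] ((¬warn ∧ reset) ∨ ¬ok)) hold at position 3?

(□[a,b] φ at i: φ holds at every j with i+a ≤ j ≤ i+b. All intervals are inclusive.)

Check □[0,1] ((¬warn ∧ reset) ∨ ¬ok) at every j in [4,4]:
  j=4: fails at 4
Fails at j=4 → formula fails.

No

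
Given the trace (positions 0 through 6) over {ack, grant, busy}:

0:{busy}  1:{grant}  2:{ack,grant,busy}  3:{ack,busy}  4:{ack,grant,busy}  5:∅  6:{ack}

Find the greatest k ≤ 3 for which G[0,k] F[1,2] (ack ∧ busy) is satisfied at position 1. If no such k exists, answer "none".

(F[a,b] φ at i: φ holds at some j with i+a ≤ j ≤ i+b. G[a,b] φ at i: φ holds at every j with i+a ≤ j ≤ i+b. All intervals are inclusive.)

F[1,2] (ack ∧ busy) must hold from j=1 onward; find where it first fails.
  j=1: holds
  j=2: holds
  j=3: holds
  j=4: fails
Holds on [1,3], so largest k = 2.

2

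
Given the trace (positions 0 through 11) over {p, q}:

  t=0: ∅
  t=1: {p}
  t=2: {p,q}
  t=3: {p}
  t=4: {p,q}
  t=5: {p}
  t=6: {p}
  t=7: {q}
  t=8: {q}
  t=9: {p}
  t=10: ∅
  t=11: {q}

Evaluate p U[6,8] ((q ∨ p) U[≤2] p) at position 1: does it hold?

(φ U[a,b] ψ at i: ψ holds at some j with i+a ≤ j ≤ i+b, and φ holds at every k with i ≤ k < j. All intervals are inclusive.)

Holds

Need some j in [7,9] with ((q ∨ p) U[≤2] p), and p at every k in [1,j-1].
  j=7: ((q ∨ p) U[≤2] p) holds; p holds at every k in [1,6] → satisfied.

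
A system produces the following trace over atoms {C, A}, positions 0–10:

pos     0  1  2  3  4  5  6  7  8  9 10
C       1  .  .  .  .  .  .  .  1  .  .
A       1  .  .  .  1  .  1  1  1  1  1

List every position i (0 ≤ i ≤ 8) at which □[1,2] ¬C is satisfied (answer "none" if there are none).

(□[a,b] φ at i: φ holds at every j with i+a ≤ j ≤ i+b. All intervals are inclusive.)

0, 1, 2, 3, 4, 5, 8

Evaluate at each i in [0,8]:
  i=0: ✓ (all of [1,2])
  i=1: ✓ (all of [2,3])
  i=2: ✓ (all of [3,4])
  i=3: ✓ (all of [4,5])
  i=4: ✓ (all of [5,6])
  i=5: ✓ (all of [6,7])
  i=6: ✗ (fails at j=8)
  i=7: ✗ (fails at j=8)
  i=8: ✓ (all of [9,10])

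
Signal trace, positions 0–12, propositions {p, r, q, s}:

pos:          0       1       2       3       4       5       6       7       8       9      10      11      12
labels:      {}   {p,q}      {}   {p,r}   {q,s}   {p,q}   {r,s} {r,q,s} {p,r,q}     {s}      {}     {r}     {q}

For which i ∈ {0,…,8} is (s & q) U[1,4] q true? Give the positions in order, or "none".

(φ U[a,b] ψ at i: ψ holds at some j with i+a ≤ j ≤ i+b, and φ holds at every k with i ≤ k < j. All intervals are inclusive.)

4, 7

Evaluate at each i in [0,8]:
  i=0: ✗ (lhs fails at k=0 before rhs at j=1)
  i=1: ✗ (lhs fails at k=1 before rhs at j=4)
  i=2: ✗ (lhs fails at k=2 before rhs at j=4)
  i=3: ✗ (lhs fails at k=3 before rhs at j=4)
  i=4: ✓ (rhs at j=5; lhs holds on [4,4])
  i=5: ✗ (lhs fails at k=5 before rhs at j=7)
  i=6: ✗ (lhs fails at k=6 before rhs at j=7)
  i=7: ✓ (rhs at j=8; lhs holds on [7,7])
  i=8: ✗ (lhs fails at k=8 before rhs at j=12)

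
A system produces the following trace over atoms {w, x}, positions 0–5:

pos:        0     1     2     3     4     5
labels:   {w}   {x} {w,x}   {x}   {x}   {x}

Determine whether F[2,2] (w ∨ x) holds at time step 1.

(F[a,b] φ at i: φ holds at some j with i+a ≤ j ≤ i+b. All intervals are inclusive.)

Yes

Check (w ∨ x) at each j in [3,3]:
  j=3: true
Found at j=3 → formula holds.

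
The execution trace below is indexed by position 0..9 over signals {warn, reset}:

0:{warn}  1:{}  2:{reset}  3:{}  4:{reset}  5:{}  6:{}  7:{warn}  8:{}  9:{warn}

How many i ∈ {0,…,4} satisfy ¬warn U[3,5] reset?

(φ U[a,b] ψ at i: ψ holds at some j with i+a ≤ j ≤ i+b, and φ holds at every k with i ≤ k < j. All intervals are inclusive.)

Evaluate at each i in [0,4]:
  i=0: ✗ (lhs fails at k=0 before rhs at j=4)
  i=1: ✓ (rhs at j=4; lhs holds on [1,3])
  i=2: ✗ (no rhs in [5,7])
  i=3: ✗ (no rhs in [6,8])
  i=4: ✗ (no rhs in [7,9])
Positions where it holds: {1} → 1.

1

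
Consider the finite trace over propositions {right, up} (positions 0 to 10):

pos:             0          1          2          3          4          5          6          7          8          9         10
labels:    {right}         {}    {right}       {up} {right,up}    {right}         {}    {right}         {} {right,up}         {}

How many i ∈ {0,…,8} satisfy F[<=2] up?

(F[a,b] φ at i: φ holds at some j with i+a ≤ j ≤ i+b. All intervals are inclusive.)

Evaluate at each i in [0,8]:
  i=0: ✗ (none in [0,2])
  i=1: ✓ (witness j=3)
  i=2: ✓ (witness j=3)
  i=3: ✓ (witness j=3)
  i=4: ✓ (witness j=4)
  i=5: ✗ (none in [5,7])
  i=6: ✗ (none in [6,8])
  i=7: ✓ (witness j=9)
  i=8: ✓ (witness j=9)
Positions where it holds: {1, 2, 3, 4, 7, 8} → 6.

6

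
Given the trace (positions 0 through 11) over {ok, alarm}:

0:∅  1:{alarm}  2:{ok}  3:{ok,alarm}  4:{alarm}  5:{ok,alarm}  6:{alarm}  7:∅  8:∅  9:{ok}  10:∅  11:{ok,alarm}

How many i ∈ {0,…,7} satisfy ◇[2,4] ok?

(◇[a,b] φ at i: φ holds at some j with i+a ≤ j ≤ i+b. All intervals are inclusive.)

7

Evaluate at each i in [0,7]:
  i=0: ✓ (witness j=2)
  i=1: ✓ (witness j=3)
  i=2: ✓ (witness j=5)
  i=3: ✓ (witness j=5)
  i=4: ✗ (none in [6,8])
  i=5: ✓ (witness j=9)
  i=6: ✓ (witness j=9)
  i=7: ✓ (witness j=9)
Positions where it holds: {0, 1, 2, 3, 5, 6, 7} → 7.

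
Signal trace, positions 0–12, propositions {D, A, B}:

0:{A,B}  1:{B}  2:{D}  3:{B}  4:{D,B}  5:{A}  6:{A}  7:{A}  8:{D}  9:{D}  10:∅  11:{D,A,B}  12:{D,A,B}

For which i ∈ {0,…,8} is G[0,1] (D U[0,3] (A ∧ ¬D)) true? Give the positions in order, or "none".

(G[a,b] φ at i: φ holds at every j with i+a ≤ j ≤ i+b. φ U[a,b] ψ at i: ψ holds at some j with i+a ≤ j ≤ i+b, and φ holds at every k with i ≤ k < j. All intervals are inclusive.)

4, 5, 6

Evaluate at each i in [0,8]:
  i=0: ✗ (fails at j=1)
  i=1: ✗ (fails at j=1)
  i=2: ✗ (fails at j=2)
  i=3: ✗ (fails at j=3)
  i=4: ✓ (all of [4,5])
  i=5: ✓ (all of [5,6])
  i=6: ✓ (all of [6,7])
  i=7: ✗ (fails at j=8)
  i=8: ✗ (fails at j=8)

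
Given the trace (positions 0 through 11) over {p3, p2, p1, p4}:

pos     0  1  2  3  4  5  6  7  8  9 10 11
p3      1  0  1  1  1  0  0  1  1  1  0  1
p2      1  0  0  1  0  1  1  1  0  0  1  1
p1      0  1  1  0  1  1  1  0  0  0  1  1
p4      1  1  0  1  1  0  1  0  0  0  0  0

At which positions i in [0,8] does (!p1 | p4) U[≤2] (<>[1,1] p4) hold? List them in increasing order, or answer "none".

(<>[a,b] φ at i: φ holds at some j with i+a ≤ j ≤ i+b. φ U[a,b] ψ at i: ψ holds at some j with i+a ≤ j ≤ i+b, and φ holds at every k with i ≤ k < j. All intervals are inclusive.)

0, 1, 2, 3, 4, 5

Evaluate at each i in [0,8]:
  i=0: ✓ (rhs at j=0)
  i=1: ✓ (rhs at j=2; lhs holds on [1,1])
  i=2: ✓ (rhs at j=2)
  i=3: ✓ (rhs at j=3)
  i=4: ✓ (rhs at j=5; lhs holds on [4,4])
  i=5: ✓ (rhs at j=5)
  i=6: ✗ (no rhs in [6,8])
  i=7: ✗ (no rhs in [7,9])
  i=8: ✗ (no rhs in [8,10])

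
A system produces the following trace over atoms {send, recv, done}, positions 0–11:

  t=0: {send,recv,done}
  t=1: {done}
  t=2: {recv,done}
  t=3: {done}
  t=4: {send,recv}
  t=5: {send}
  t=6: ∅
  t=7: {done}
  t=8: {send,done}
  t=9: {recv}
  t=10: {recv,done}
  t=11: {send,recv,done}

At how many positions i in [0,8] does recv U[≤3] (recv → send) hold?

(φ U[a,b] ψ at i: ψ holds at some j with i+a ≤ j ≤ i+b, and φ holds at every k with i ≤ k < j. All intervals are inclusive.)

Evaluate at each i in [0,8]:
  i=0: ✓ (rhs at j=0)
  i=1: ✓ (rhs at j=1)
  i=2: ✓ (rhs at j=3; lhs holds on [2,2])
  i=3: ✓ (rhs at j=3)
  i=4: ✓ (rhs at j=4)
  i=5: ✓ (rhs at j=5)
  i=6: ✓ (rhs at j=6)
  i=7: ✓ (rhs at j=7)
  i=8: ✓ (rhs at j=8)
Positions where it holds: {0, 1, 2, 3, 4, 5, 6, 7, 8} → 9.

9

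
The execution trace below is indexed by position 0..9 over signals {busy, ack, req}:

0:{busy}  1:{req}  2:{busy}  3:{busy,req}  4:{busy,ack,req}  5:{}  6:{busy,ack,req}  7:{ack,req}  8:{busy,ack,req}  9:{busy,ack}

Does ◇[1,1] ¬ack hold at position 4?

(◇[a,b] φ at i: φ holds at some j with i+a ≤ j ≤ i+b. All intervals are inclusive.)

Yes

Check ¬ack at each j in [5,5]:
  j=5: true
Found at j=5 → formula holds.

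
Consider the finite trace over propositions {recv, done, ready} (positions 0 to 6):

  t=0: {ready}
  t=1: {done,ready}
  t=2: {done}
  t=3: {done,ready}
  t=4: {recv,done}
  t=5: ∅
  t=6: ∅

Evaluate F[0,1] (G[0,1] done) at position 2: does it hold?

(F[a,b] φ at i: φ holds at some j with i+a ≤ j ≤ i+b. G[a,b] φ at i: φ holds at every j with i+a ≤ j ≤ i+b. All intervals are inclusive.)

Holds

Check G[0,1] done at each j in [2,3]:
  j=2: holds on [2,3]
  j=3: holds on [3,4]
Found at j=2 → formula holds.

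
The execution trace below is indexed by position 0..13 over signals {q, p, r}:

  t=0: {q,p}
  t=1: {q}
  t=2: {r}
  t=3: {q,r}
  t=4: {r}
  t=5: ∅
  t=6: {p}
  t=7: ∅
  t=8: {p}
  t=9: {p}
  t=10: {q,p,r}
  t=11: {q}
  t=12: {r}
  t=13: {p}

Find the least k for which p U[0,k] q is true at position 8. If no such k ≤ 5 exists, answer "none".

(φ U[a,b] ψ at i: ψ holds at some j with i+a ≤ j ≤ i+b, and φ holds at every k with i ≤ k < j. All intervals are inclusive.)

2

Need earliest j ≥ 8 with q, and p at every k in [8,j-1].
  j=8: rhs fails.
  j=9: rhs fails.
  j=10: rhs holds; lhs holds on [8,9]. k = 2.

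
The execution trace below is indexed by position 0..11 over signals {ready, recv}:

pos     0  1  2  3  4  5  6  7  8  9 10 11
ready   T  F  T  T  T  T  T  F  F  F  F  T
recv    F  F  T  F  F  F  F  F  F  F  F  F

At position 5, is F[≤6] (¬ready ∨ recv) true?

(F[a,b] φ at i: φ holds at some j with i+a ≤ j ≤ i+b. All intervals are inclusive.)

Check (¬ready ∨ recv) at each j in [5,11]:
  j=5: false
  j=6: false
  j=7: true
  j=8: true
  j=9: true
  j=10: true
  j=11: false
Found at j=7 → formula holds.

True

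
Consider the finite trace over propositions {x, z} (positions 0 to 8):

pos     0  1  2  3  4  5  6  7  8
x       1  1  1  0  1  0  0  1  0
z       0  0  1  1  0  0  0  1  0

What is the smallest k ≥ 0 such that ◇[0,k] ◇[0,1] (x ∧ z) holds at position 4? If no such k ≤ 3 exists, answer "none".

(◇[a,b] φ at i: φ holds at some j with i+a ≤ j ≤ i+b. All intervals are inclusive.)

Scan j = 4,5,… for ◇[0,1] (x ∧ z):
  j=4: fails
  j=5: fails
  j=6: holds
First hit at j=6, so smallest k = 6-4 = 2.

2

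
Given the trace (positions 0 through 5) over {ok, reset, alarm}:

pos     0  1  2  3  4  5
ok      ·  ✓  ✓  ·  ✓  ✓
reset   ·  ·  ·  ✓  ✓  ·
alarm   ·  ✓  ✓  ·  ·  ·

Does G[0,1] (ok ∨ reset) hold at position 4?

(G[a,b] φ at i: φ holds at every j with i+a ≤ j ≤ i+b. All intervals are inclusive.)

Check (ok ∨ reset) at every j in [4,5]:
  j=4: true
  j=5: true
All positions satisfy it → formula holds.

Yes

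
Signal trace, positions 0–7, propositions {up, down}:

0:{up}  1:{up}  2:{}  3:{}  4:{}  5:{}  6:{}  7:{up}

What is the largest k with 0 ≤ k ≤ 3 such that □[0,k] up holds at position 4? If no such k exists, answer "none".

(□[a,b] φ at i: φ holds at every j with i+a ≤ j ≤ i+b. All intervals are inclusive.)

up must hold from j=4 onward; find where it first fails.
  j=4: fails → no k works.

none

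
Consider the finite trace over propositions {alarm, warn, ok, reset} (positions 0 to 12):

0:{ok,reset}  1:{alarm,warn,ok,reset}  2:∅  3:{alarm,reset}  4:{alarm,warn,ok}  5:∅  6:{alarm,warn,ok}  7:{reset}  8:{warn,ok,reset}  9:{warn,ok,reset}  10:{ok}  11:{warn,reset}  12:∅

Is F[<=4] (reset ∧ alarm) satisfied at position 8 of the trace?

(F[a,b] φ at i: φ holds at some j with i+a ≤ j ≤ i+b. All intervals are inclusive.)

Check (reset ∧ alarm) at each j in [8,12]:
  j=8: false
  j=9: false
  j=10: false
  j=11: false
  j=12: false
No position in the window satisfies it → formula fails.

No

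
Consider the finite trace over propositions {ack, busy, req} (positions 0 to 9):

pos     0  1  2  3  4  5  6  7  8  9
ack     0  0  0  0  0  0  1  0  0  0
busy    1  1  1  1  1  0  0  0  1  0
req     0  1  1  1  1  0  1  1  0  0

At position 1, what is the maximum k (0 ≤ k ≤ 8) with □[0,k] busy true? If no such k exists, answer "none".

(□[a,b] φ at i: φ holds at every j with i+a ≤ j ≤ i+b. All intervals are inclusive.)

busy must hold from j=1 onward; find where it first fails.
  j=1: holds
  j=2: holds
  j=3: holds
  j=4: holds
  j=5: fails
Holds on [1,4], so largest k = 3.

3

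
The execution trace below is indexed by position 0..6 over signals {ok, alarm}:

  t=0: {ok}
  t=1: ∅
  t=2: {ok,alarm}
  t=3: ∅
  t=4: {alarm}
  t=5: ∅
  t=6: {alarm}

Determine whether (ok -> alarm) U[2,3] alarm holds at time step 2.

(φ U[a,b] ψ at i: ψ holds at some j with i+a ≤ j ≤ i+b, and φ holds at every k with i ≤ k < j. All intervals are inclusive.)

Need some j in [4,5] with alarm, and (ok -> alarm) at every k in [2,j-1].
  j=4: alarm holds; (ok -> alarm) holds at every k in [2,3] → satisfied.

True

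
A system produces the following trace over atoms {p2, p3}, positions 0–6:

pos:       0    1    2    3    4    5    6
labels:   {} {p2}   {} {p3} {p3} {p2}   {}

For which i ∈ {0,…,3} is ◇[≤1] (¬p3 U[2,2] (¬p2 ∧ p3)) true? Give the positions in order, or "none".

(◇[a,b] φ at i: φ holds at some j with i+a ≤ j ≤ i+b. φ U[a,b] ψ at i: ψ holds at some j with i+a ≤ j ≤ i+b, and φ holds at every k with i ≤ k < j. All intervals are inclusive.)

Evaluate at each i in [0,3]:
  i=0: ✓ (witness j=1)
  i=1: ✓ (witness j=1)
  i=2: ✗ (none in [2,3])
  i=3: ✗ (none in [3,4])

0, 1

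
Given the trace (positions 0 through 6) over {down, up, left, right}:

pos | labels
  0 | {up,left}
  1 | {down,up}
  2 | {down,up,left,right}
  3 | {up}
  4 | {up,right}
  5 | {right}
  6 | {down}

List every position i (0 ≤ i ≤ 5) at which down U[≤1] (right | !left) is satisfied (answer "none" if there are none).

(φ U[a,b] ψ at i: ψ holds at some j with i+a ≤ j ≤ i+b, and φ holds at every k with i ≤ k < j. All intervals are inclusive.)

1, 2, 3, 4, 5

Evaluate at each i in [0,5]:
  i=0: ✗ (lhs fails at k=0 before rhs at j=1)
  i=1: ✓ (rhs at j=1)
  i=2: ✓ (rhs at j=2)
  i=3: ✓ (rhs at j=3)
  i=4: ✓ (rhs at j=4)
  i=5: ✓ (rhs at j=5)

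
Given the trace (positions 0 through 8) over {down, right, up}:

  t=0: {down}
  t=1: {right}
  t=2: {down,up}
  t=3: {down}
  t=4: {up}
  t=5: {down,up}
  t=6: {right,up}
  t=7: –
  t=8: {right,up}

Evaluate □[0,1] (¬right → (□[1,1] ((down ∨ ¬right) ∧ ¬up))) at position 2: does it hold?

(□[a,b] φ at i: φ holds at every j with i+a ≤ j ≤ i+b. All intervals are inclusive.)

Check (¬right → (□[1,1] ((down ∨ ¬right) ∧ ¬up))) at every j in [2,3]:
  j=2: antecedent true; consequent holds on [3,3] → ✓
  j=3: antecedent true; consequent fails at 4 → ✗
Fails at j=3 → formula fails.

No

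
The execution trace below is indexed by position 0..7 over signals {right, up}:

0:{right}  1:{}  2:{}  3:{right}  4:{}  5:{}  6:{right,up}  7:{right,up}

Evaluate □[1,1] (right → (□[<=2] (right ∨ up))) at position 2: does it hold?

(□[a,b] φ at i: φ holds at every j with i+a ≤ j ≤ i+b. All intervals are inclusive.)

Check (right → (□[<=2] (right ∨ up))) at every j in [3,3]:
  j=3: antecedent true; consequent fails at 4 → ✗
Fails at j=3 → formula fails.

False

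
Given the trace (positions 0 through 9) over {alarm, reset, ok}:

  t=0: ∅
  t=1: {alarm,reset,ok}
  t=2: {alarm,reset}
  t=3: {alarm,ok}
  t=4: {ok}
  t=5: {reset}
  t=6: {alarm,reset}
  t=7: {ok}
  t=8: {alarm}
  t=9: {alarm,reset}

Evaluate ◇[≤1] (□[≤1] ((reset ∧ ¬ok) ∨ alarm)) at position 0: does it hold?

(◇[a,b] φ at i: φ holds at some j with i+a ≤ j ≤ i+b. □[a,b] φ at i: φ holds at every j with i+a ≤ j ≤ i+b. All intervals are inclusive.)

True

Check □[≤1] ((reset ∧ ¬ok) ∨ alarm) at each j in [0,1]:
  j=0: fails at 0
  j=1: holds on [1,2]
Found at j=1 → formula holds.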